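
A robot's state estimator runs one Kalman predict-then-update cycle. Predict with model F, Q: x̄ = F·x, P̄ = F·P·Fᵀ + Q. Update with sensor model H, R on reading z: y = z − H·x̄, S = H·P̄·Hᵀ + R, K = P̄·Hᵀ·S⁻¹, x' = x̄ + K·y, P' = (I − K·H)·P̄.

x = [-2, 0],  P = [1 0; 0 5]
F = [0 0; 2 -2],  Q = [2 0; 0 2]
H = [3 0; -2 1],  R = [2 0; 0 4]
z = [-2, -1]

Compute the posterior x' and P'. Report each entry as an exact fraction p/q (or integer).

x' = [-48/77, -191/77]
P' = [15/77 26/77; 26/77 312/77]

x̄ = F·x = [0, -4]
P̄ = F·P·Fᵀ + Q = [2 0; 0 26]
y = z − H·x̄ = [-2, 3]
S = H·P̄·Hᵀ + R = [20 -12; -12 38]
K = P̄·Hᵀ·S⁻¹ = [45/154 -1/77; 39/77 65/77]
x' = x̄ + K·y = [-48/77, -191/77]
P' = (I − K·H)·P̄ = [15/77 26/77; 26/77 312/77]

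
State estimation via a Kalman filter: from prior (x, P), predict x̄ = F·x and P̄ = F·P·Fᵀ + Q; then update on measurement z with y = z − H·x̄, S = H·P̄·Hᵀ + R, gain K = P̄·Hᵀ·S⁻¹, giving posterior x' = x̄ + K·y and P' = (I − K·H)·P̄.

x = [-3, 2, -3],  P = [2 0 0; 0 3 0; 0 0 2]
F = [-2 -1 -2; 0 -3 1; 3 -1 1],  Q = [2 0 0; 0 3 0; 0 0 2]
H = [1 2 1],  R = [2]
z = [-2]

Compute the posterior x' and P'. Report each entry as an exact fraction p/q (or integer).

x' = [1250/107, -163/107, -1158/107]
P' = [2085/107 -185/107 -1697/107; -185/107 224/107 -183/107; -1697/107 -183/107 2097/107]

x̄ = F·x = [10, -9, -14]
P̄ = F·P·Fᵀ + Q = [21 5 -13; 5 32 11; -13 11 25]
y = z − H·x̄ = [20]
S = H·P̄·Hᵀ + R = [214]
K = P̄·Hᵀ·S⁻¹ = [9/107; 40/107; 17/107]
x' = x̄ + K·y = [1250/107, -163/107, -1158/107]
P' = (I − K·H)·P̄ = [2085/107 -185/107 -1697/107; -185/107 224/107 -183/107; -1697/107 -183/107 2097/107]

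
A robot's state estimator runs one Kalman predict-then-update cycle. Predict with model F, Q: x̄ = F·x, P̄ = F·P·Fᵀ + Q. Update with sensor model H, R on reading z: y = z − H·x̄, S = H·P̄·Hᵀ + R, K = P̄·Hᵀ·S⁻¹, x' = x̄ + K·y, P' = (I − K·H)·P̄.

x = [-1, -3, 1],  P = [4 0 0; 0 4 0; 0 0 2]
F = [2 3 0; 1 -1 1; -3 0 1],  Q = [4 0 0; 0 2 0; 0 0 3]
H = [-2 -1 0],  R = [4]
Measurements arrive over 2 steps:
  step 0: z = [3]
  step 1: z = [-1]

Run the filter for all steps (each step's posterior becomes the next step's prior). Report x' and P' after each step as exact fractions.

step 0: x' = [-23/7, 23/7, -1/7], P' = [55/14 -83/14 111/28; -83/14 167/14 -251/28; 111/28 -251/28 1455/56]
step 1: x' = [7269/1829, -38383/5487, 54524/5487], P' = [37236/1829 -70064/1829 -1244/1829; -70064/1829 414988/5487 11740/5487; -1244/1829 11740/5487 202111/5487]

step 0: x̄ = F·x = [-11, 3, 4]
step 0: P̄ = F·P·Fᵀ + Q = [56 -4 -24; -4 12 -10; -24 -10 41]
step 0: y = z − H·x̄ = [-16]
step 0: S = H·P̄·Hᵀ + R = [224]
step 0: K = P̄·Hᵀ·S⁻¹ = [-27/56; -1/56; 29/112]
step 0: x' = x̄ + K·y = [-23/7, 23/7, -1/7]
step 0: P' = (I − K·H)·P̄ = [55/14 -83/14 111/28; -83/14 167/14 -251/28; 111/28 -251/28 1455/56]
step 1: x̄ = F·x = [23/7, -47/7, 68/7]
step 1: P̄ = F·P·Fᵀ + Q = [783/14 -1479/28 303/28; -1479/28 4567/56 -143/56; 303/28 -143/56 2271/56]
step 1: y = z − H·x̄ = [-8/7]
step 1: S = H·P̄·Hᵀ + R = [5487/56]
step 1: K = P̄·Hᵀ·S⁻¹ = [-1102/1829; 1349/5487; -1069/5487]
step 1: x' = x̄ + K·y = [7269/1829, -38383/5487, 54524/5487]
step 1: P' = (I − K·H)·P̄ = [37236/1829 -70064/1829 -1244/1829; -70064/1829 414988/5487 11740/5487; -1244/1829 11740/5487 202111/5487]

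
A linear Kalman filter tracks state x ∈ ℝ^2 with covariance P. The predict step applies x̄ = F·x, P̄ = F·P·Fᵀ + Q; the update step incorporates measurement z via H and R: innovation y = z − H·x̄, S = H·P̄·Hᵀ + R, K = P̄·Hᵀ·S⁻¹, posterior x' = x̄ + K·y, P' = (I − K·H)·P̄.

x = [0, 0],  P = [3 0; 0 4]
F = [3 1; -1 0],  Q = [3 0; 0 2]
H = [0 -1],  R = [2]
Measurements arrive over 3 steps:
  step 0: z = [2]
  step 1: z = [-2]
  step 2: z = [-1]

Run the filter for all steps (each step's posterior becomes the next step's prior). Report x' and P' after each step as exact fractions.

step 0: x' = [18/7, -10/7], P' = [157/7 -18/7; -18/7 10/7]
step 1: x' = [-908/185, 306/185], P' = [5993/185 -906/185; -906/185 342/185]
step 2: x' = [-21279/6733, 8179/6733], P' = [222213/6733 -34146/6733; -34146/6733 12726/6733]

step 0: x̄ = F·x = [0, 0]
step 0: P̄ = F·P·Fᵀ + Q = [34 -9; -9 5]
step 0: y = z − H·x̄ = [2]
step 0: S = H·P̄·Hᵀ + R = [7]
step 0: K = P̄·Hᵀ·S⁻¹ = [9/7; -5/7]
step 0: x' = x̄ + K·y = [18/7, -10/7]
step 0: P' = (I − K·H)·P̄ = [157/7 -18/7; -18/7 10/7]
step 1: x̄ = F·x = [44/7, -18/7]
step 1: P̄ = F·P·Fᵀ + Q = [1336/7 -453/7; -453/7 171/7]
step 1: y = z − H·x̄ = [-32/7]
step 1: S = H·P̄·Hᵀ + R = [185/7]
step 1: K = P̄·Hᵀ·S⁻¹ = [453/185; -171/185]
step 1: x' = x̄ + K·y = [-908/185, 306/185]
step 1: P' = (I − K·H)·P̄ = [5993/185 -906/185; -906/185 342/185]
step 2: x̄ = F·x = [-2418/185, 908/185]
step 2: P̄ = F·P·Fᵀ + Q = [49398/185 -17073/185; -17073/185 6363/185]
step 2: y = z − H·x̄ = [723/185]
step 2: S = H·P̄·Hᵀ + R = [6733/185]
step 2: K = P̄·Hᵀ·S⁻¹ = [17073/6733; -6363/6733]
step 2: x' = x̄ + K·y = [-21279/6733, 8179/6733]
step 2: P' = (I − K·H)·P̄ = [222213/6733 -34146/6733; -34146/6733 12726/6733]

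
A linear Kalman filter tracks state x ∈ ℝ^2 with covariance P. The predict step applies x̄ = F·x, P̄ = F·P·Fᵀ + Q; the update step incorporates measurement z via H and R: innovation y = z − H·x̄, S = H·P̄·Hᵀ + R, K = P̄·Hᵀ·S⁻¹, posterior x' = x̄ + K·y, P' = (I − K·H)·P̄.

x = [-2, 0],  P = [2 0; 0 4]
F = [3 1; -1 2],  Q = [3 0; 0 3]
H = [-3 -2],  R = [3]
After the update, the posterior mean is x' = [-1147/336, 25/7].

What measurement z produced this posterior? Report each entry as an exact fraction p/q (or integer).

x̄ = F·x = [-6, 2]
P̄ = F·P·Fᵀ + Q = [25 2; 2 21]
S = H·P̄·Hᵀ + R = [336]
K = P̄·Hᵀ·S⁻¹ = [-79/336; -1/7]
x' − x̄ = [869/336, 11/7] = K·y
y = (KᵀK)⁻¹·Kᵀ·(x' − x̄) = [-11]
z = y + H·x̄ = [-11] + [14] = [3]

z = [3]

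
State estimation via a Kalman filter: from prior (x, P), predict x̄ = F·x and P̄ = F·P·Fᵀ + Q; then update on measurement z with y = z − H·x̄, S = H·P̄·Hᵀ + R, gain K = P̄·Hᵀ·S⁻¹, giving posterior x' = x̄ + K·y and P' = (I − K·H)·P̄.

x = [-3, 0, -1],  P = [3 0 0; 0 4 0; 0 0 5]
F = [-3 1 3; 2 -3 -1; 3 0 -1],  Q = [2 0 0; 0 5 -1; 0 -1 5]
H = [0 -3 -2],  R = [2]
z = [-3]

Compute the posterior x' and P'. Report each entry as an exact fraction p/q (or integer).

x̄ = F·x = [6, -5, -8]
P̄ = F·P·Fᵀ + Q = [78 -45 -42; -45 58 22; -42 22 37]
y = z − H·x̄ = [-34]
S = H·P̄·Hᵀ + R = [936]
K = P̄·Hᵀ·S⁻¹ = [73/312; -109/468; -35/234]
x' = x̄ + K·y = [-305/156, 683/234, -341/117]
P' = (I − K·H)·P̄ = [2783/104 937/156 -721/78; 937/156 1691/234 -1241/117; -721/78 -1241/117 1879/117]

x' = [-305/156, 683/234, -341/117]
P' = [2783/104 937/156 -721/78; 937/156 1691/234 -1241/117; -721/78 -1241/117 1879/117]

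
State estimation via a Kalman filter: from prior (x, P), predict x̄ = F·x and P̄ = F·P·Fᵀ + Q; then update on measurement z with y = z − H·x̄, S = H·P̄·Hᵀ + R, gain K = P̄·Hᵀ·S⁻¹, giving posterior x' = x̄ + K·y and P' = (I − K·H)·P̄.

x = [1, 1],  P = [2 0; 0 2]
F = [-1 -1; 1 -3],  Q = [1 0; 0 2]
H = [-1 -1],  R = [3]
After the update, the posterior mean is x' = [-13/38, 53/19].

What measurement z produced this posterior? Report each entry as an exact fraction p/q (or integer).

z = [-3]

x̄ = F·x = [-2, -2]
P̄ = F·P·Fᵀ + Q = [5 4; 4 22]
S = H·P̄·Hᵀ + R = [38]
K = P̄·Hᵀ·S⁻¹ = [-9/38; -13/19]
x' − x̄ = [63/38, 91/19] = K·y
y = (KᵀK)⁻¹·Kᵀ·(x' − x̄) = [-7]
z = y + H·x̄ = [-7] + [4] = [-3]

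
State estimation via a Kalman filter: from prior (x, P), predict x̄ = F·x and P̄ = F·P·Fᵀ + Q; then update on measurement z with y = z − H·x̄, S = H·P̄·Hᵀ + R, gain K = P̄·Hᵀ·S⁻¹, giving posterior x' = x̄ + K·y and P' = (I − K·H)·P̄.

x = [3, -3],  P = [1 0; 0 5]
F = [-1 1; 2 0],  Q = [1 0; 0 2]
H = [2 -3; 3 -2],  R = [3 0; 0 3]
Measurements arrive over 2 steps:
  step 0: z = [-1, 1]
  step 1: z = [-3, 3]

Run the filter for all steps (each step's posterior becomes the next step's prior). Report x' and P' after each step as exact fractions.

step 0: x' = [211/322, 661/805], P' = [309/322 135/161; 135/161 768/805]
step 1: x' = [1058556/775069, 1143636/775069], P' = [467589/775069 411570/775069; 411570/775069 534270/775069]

step 0: x̄ = F·x = [-6, 6]
step 0: P̄ = F·P·Fᵀ + Q = [7 -2; -2 6]
step 0: y = z − H·x̄ = [29, 31]
step 0: S = H·P̄·Hᵀ + R = [109 104; 104 114]
step 0: K = P̄·Hᵀ·S⁻¹ = [-32/161 129/322; -318/805 163/805]
step 0: x' = x̄ + K·y = [211/322, 661/805]
step 0: P' = (I − K·H)·P̄ = [309/322 135/161; 135/161 768/805]
step 1: x̄ = F·x = [267/1610, 211/161]
step 1: P̄ = F·P·Fᵀ + Q = [1991/1610 -39/161; -39/161 940/161]
step 1: y = z − H·x̄ = [3/5, 8249/1610]
step 1: S = H·P̄·Hᵀ + R = [317/5 228/5; 228/5 65029/1610]
step 1: K = P̄·Hᵀ·S⁻¹ = [-99844/775069 193209/775069; -259890/775069 55390/775069]
step 1: x' = x̄ + K·y = [1058556/775069, 1143636/775069]
step 1: P' = (I − K·H)·P̄ = [467589/775069 411570/775069; 411570/775069 534270/775069]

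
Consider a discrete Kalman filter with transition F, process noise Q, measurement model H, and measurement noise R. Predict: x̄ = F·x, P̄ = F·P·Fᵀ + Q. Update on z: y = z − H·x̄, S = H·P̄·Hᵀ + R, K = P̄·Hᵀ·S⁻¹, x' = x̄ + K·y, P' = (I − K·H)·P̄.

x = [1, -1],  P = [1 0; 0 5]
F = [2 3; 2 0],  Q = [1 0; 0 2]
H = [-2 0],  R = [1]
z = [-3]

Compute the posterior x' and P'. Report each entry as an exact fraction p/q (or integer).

x' = [299/201, 442/201]
P' = [50/201 4/201; 4/201 1142/201]

x̄ = F·x = [-1, 2]
P̄ = F·P·Fᵀ + Q = [50 4; 4 6]
y = z − H·x̄ = [-5]
S = H·P̄·Hᵀ + R = [201]
K = P̄·Hᵀ·S⁻¹ = [-100/201; -8/201]
x' = x̄ + K·y = [299/201, 442/201]
P' = (I − K·H)·P̄ = [50/201 4/201; 4/201 1142/201]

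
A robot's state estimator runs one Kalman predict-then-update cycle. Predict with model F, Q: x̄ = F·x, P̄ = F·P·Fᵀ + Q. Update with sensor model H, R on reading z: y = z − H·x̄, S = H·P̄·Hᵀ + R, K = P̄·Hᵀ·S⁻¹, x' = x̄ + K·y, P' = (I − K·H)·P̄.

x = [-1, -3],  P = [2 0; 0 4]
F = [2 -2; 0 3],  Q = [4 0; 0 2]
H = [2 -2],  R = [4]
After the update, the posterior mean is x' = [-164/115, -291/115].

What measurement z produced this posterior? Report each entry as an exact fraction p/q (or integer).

z = [2]

x̄ = F·x = [4, -9]
P̄ = F·P·Fᵀ + Q = [28 -24; -24 38]
S = H·P̄·Hᵀ + R = [460]
K = P̄·Hᵀ·S⁻¹ = [26/115; -31/115]
x' − x̄ = [-624/115, 744/115] = K·y
y = (KᵀK)⁻¹·Kᵀ·(x' − x̄) = [-24]
z = y + H·x̄ = [-24] + [26] = [2]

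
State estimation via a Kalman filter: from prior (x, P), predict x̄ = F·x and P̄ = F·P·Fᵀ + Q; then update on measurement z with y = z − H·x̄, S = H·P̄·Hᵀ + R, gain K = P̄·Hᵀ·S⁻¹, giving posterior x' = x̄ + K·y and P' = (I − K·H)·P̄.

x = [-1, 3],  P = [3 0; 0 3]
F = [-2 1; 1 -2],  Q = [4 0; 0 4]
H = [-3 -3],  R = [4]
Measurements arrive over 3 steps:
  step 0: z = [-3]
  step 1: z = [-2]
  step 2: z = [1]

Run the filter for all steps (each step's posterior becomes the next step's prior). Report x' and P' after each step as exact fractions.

step 0: x̄ = F·x = [5, -7]
step 0: P̄ = F·P·Fᵀ + Q = [19 -12; -12 19]
step 0: y = z − H·x̄ = [-9]
step 0: S = H·P̄·Hᵀ + R = [130]
step 0: K = P̄·Hᵀ·S⁻¹ = [-21/130; -21/130]
step 0: x' = x̄ + K·y = [839/130, -721/130]
step 0: P' = (I − K·H)·P̄ = [2029/130 -2001/130; -2001/130 2029/130]
step 1: x̄ = F·x = [-2399/130, 2281/130]
step 1: P̄ = F·P·Fᵀ + Q = [18669/130 -18121/130; -18121/130 18669/130]
step 1: y = z − H·x̄ = [-307/65]
step 1: S = H·P̄·Hᵀ + R = [5192/65]
step 1: K = P̄·Hᵀ·S⁻¹ = [-411/2596; -411/2596]
step 1: x' = x̄ + K·y = [-45965/2596, 47491/2596]
step 1: P' = (I − K·H)·P̄ = [91902/649 -91765/649; -91765/649 91902/649]
step 2: x̄ = F·x = [139421/2596, -140947/2596]
step 2: P̄ = F·P·Fᵀ + Q = [829166/649 -826433/649; -826433/649 829166/649]
step 2: y = z − H·x̄ = [-991/1298]
step 2: S = H·P̄·Hᵀ + R = [51790/649]
step 2: K = P̄·Hᵀ·S⁻¹ = [-8199/51790; -8199/51790]
step 2: x' = x̄ + K·y = [1393849/25895, -1402811/25895]
step 2: P' = (I − K·H)·P̄ = [66063611/51790 -66052679/51790; -66052679/51790 66063611/51790]

step 0: x' = [839/130, -721/130], P' = [2029/130 -2001/130; -2001/130 2029/130]
step 1: x' = [-45965/2596, 47491/2596], P' = [91902/649 -91765/649; -91765/649 91902/649]
step 2: x' = [1393849/25895, -1402811/25895], P' = [66063611/51790 -66052679/51790; -66052679/51790 66063611/51790]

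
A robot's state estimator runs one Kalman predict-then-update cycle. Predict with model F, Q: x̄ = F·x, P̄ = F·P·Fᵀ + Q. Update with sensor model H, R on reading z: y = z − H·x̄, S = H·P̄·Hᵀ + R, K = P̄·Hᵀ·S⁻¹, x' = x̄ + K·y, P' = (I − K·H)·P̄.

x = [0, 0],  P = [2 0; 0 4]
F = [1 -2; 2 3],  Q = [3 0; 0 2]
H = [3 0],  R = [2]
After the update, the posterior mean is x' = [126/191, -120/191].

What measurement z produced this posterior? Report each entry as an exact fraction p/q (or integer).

x̄ = F·x = [0, 0]
P̄ = F·P·Fᵀ + Q = [21 -20; -20 46]
S = H·P̄·Hᵀ + R = [191]
K = P̄·Hᵀ·S⁻¹ = [63/191; -60/191]
x' − x̄ = [126/191, -120/191] = K·y
y = (KᵀK)⁻¹·Kᵀ·(x' − x̄) = [2]
z = y + H·x̄ = [2] + [0] = [2]

z = [2]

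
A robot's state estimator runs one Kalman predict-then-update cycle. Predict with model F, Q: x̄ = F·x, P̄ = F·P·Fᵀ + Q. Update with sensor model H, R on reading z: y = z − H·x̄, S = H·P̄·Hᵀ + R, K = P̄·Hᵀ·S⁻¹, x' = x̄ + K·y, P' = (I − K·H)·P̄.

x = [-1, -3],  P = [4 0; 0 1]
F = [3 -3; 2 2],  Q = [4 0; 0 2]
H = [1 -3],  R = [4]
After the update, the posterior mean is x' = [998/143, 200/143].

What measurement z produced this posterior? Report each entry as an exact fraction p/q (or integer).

z = [2]

x̄ = F·x = [6, -8]
P̄ = F·P·Fᵀ + Q = [49 18; 18 22]
S = H·P̄·Hᵀ + R = [143]
K = P̄·Hᵀ·S⁻¹ = [-5/143; -48/143]
x' − x̄ = [140/143, 1344/143] = K·y
y = (KᵀK)⁻¹·Kᵀ·(x' − x̄) = [-28]
z = y + H·x̄ = [-28] + [30] = [2]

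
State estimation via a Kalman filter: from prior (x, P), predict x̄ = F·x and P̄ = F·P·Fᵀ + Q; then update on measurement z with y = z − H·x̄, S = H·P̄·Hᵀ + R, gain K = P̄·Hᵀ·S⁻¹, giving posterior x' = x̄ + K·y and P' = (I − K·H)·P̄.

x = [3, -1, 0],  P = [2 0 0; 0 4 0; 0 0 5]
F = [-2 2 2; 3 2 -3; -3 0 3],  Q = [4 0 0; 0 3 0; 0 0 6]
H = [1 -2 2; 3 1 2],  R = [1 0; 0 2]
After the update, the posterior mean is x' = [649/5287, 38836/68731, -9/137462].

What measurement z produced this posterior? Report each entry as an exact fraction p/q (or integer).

z = [-1, 1]

x̄ = F·x = [-8, 7, -9]
P̄ = F·P·Fᵀ + Q = [48 -26 42; -26 82 -63; 42 -63 69]
S = H·P̄·Hᵀ + R = [1429 848; 848 888]
K = P̄·Hᵀ·S⁻¹ = [-76/5287 5101/21148; -22144/68731 46815/274924; 12660/68731 27741/549848]
x' − x̄ = [42945/5287, -442281/68731, 1237149/137462] = K·y
y = (KᵀK)⁻¹·Kᵀ·(x' − x̄) = [39, 36]
z = y + H·x̄ = [39, 36] + [-40, -35] = [-1, 1]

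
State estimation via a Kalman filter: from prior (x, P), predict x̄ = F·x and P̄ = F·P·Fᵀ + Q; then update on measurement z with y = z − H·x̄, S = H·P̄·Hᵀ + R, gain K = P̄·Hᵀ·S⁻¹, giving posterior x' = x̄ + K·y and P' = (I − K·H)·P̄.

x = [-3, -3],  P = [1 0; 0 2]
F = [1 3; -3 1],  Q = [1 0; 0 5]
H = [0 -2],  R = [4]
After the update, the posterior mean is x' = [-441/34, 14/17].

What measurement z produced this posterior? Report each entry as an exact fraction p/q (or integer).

x̄ = F·x = [-12, 6]
P̄ = F·P·Fᵀ + Q = [20 3; 3 16]
S = H·P̄·Hᵀ + R = [68]
K = P̄·Hᵀ·S⁻¹ = [-3/34; -8/17]
x' − x̄ = [-33/34, -88/17] = K·y
y = (KᵀK)⁻¹·Kᵀ·(x' − x̄) = [11]
z = y + H·x̄ = [11] + [-12] = [-1]

z = [-1]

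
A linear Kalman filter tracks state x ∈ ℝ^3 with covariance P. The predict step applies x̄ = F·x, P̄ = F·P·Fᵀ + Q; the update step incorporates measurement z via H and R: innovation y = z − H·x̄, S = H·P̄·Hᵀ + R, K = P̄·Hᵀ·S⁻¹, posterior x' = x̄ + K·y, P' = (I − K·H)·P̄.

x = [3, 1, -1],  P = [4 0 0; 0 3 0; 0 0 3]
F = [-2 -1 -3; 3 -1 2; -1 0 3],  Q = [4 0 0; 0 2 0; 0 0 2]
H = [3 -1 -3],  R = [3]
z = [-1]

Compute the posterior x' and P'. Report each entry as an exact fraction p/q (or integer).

x̄ = F·x = [-4, 6, -6]
P̄ = F·P·Fᵀ + Q = [50 -39 -19; -39 53 6; -19 6 33]
y = z − H·x̄ = [-1]
S = H·P̄·Hᵀ + R = [1415]
K = P̄·Hᵀ·S⁻¹ = [246/1415; -188/1415; -162/1415]
x' = x̄ + K·y = [-5906/1415, 8678/1415, -8328/1415]
P' = (I − K·H)·P̄ = [10234/1415 -8937/1415 12967/1415; -8937/1415 39651/1415 -21966/1415; 12967/1415 -21966/1415 20451/1415]

x' = [-5906/1415, 8678/1415, -8328/1415]
P' = [10234/1415 -8937/1415 12967/1415; -8937/1415 39651/1415 -21966/1415; 12967/1415 -21966/1415 20451/1415]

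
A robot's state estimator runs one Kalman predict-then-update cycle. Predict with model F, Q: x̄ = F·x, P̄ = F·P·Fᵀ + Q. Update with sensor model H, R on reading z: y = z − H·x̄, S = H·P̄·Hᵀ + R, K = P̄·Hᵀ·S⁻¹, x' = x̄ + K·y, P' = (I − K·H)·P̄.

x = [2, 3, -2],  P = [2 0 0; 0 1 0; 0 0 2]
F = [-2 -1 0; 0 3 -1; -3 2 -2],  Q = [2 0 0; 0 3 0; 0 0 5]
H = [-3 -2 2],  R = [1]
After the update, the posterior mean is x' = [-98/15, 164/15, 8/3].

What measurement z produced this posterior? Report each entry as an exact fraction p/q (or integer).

x̄ = F·x = [-7, 11, 4]
P̄ = F·P·Fᵀ + Q = [11 -3 10; -3 14 10; 10 10 35]
S = H·P̄·Hᵀ + R = [60]
K = P̄·Hᵀ·S⁻¹ = [-7/60; 1/60; 1/3]
x' − x̄ = [7/15, -1/15, -4/3] = K·y
y = (KᵀK)⁻¹·Kᵀ·(x' − x̄) = [-4]
z = y + H·x̄ = [-4] + [7] = [3]

z = [3]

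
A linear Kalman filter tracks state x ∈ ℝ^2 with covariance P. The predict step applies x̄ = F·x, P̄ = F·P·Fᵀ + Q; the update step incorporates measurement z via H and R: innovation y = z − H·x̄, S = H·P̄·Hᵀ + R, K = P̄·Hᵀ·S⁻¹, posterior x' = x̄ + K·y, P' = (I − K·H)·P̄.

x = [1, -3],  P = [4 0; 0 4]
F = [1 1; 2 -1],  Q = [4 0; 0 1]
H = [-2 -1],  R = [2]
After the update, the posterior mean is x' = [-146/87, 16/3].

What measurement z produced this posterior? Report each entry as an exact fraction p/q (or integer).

x̄ = F·x = [-2, 5]
P̄ = F·P·Fᵀ + Q = [12 4; 4 21]
S = H·P̄·Hᵀ + R = [87]
K = P̄·Hᵀ·S⁻¹ = [-28/87; -1/3]
x' − x̄ = [28/87, 1/3] = K·y
y = (KᵀK)⁻¹·Kᵀ·(x' − x̄) = [-1]
z = y + H·x̄ = [-1] + [-1] = [-2]

z = [-2]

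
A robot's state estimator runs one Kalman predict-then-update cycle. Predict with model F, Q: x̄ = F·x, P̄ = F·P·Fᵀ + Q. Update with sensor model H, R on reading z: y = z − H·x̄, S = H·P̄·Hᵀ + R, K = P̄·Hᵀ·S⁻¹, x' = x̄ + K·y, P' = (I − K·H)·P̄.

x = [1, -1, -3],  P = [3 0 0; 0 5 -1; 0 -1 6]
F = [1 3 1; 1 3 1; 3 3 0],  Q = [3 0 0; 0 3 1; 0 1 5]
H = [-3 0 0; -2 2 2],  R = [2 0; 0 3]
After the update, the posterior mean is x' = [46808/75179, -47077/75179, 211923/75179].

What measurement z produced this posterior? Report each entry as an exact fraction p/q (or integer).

x̄ = F·x = [-5, -5, 0]
P̄ = F·P·Fᵀ + Q = [51 48 51; 48 51 52; 51 52 77]
S = H·P̄·Hᵀ + R = [461 -288; -288 343]
K = P̄·Hᵀ·S⁻¹ = [-24831/75179 192/75179; -17712/75179 9238/75179; -7551/75179 27852/75179]
x' − x̄ = [422703/75179, 328818/75179, 211923/75179] = K·y
y = (KᵀK)⁻¹·Kᵀ·(x' − x̄) = [-17, 3]
z = y + H·x̄ = [-17, 3] + [15, 0] = [-2, 3]

z = [-2, 3]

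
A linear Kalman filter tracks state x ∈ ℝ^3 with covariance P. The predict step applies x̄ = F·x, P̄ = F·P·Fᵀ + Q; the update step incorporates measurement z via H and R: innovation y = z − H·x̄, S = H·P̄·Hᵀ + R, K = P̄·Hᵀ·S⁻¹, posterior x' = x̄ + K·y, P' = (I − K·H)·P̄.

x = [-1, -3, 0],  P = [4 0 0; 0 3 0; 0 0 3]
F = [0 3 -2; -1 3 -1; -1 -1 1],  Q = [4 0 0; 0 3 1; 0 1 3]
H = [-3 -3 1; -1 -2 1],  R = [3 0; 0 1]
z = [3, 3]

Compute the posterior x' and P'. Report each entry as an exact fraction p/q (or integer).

x' = [1/229, -154/229, 330/229]
P' = [11539/5954 -13935/5954 -13911/5954; -13935/5954 23847/5954 31143/5954; -13911/5954 31143/5954 50055/5954]

x̄ = F·x = [-9, -8, 4]
P̄ = F·P·Fᵀ + Q = [43 33 -15; 33 37 -7; -15 -7 13]
y = z − H·x̄ = [-52, -26]
S = H·P̄·Hᵀ + R = [1462 756; 756 395]
K = P̄·Hᵀ·S⁻¹ = [-2241/5954 1210/2977; 469/5954 -1308/2977; -547/5954 840/2977]
x' = x̄ + K·y = [1/229, -154/229, 330/229]
P' = (I − K·H)·P̄ = [11539/5954 -13935/5954 -13911/5954; -13935/5954 23847/5954 31143/5954; -13911/5954 31143/5954 50055/5954]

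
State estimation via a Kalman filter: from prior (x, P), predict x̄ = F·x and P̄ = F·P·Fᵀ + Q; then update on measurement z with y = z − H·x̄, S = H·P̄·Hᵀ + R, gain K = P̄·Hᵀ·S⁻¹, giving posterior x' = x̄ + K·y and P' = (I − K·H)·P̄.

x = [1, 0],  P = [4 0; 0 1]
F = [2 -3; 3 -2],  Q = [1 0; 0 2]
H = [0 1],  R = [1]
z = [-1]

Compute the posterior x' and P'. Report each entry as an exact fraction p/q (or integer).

x' = [-34/43, -39/43]
P' = [218/43 30/43; 30/43 42/43]

x̄ = F·x = [2, 3]
P̄ = F·P·Fᵀ + Q = [26 30; 30 42]
y = z − H·x̄ = [-4]
S = H·P̄·Hᵀ + R = [43]
K = P̄·Hᵀ·S⁻¹ = [30/43; 42/43]
x' = x̄ + K·y = [-34/43, -39/43]
P' = (I − K·H)·P̄ = [218/43 30/43; 30/43 42/43]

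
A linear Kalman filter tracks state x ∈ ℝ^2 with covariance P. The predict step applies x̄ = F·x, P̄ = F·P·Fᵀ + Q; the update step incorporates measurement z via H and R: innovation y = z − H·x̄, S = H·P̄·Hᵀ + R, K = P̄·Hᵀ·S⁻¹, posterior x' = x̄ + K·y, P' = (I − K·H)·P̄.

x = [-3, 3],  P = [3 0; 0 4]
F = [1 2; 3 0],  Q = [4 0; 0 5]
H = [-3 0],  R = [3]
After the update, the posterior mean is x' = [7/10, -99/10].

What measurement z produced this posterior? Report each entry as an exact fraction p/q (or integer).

x̄ = F·x = [3, -9]
P̄ = F·P·Fᵀ + Q = [23 9; 9 32]
S = H·P̄·Hᵀ + R = [210]
K = P̄·Hᵀ·S⁻¹ = [-23/70; -9/70]
x' − x̄ = [-23/10, -9/10] = K·y
y = (KᵀK)⁻¹·Kᵀ·(x' − x̄) = [7]
z = y + H·x̄ = [7] + [-9] = [-2]

z = [-2]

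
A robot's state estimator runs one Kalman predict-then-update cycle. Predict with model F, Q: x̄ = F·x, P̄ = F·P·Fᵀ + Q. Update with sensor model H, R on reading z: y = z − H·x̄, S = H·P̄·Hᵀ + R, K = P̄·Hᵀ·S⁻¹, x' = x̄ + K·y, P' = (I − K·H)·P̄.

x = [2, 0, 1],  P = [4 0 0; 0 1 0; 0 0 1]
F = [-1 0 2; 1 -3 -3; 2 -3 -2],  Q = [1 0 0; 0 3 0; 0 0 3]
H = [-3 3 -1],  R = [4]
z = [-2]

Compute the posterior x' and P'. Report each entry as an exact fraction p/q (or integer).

x̄ = F·x = [0, -1, 2]
P̄ = F·P·Fᵀ + Q = [9 -10 -12; -10 25 23; -12 23 32]
y = z − H·x̄ = [3]
S = H·P̄·Hᵀ + R = [312]
K = P̄·Hᵀ·S⁻¹ = [-15/104; 41/156; 73/312]
x' = x̄ + K·y = [-45/104, -11/52, 281/104]
P' = (I − K·H)·P̄ = [261/104 95/52 -153/104; 95/52 269/78 595/156; -153/104 595/156 4655/312]

x' = [-45/104, -11/52, 281/104]
P' = [261/104 95/52 -153/104; 95/52 269/78 595/156; -153/104 595/156 4655/312]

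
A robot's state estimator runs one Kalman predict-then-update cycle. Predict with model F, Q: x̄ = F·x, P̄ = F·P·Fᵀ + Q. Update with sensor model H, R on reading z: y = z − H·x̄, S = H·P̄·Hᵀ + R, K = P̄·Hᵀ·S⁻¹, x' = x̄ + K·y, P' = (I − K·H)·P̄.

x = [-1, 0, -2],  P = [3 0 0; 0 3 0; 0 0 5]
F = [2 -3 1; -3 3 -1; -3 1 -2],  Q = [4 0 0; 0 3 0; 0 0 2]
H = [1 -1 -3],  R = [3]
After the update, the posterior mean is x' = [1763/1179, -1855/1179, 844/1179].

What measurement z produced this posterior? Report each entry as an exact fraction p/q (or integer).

z = [1]

x̄ = F·x = [-4, 5, 7]
P̄ = F·P·Fᵀ + Q = [48 -50 -37; -50 62 46; -37 46 52]
S = H·P̄·Hᵀ + R = [1179]
K = P̄·Hᵀ·S⁻¹ = [209/1179; -250/1179; -239/1179]
x' − x̄ = [6479/1179, -7750/1179, -7409/1179] = K·y
y = (KᵀK)⁻¹·Kᵀ·(x' − x̄) = [31]
z = y + H·x̄ = [31] + [-30] = [1]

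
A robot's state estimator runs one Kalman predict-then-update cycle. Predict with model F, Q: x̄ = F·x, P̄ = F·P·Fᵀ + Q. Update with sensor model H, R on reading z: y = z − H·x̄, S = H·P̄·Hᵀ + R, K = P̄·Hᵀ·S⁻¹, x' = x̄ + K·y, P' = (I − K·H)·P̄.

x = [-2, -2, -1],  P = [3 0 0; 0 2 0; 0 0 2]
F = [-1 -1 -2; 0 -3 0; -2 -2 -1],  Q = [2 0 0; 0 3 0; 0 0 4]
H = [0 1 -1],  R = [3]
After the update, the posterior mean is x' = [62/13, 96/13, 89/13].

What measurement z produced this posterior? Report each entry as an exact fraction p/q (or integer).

x̄ = F·x = [6, 6, 9]
P̄ = F·P·Fᵀ + Q = [15 6 14; 6 21 12; 14 12 26]
S = H·P̄·Hᵀ + R = [26]
K = P̄·Hᵀ·S⁻¹ = [-4/13; 9/26; -7/13]
x' − x̄ = [-16/13, 18/13, -28/13] = K·y
y = (KᵀK)⁻¹·Kᵀ·(x' − x̄) = [4]
z = y + H·x̄ = [4] + [-3] = [1]

z = [1]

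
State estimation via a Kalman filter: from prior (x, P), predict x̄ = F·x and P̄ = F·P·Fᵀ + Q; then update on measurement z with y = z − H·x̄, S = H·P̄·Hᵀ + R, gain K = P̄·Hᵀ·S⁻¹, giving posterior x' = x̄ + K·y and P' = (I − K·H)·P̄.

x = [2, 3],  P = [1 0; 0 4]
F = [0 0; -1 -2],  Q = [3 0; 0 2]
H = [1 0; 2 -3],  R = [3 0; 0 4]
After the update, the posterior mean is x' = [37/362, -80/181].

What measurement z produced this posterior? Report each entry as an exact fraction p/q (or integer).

x̄ = F·x = [0, -8]
P̄ = F·P·Fᵀ + Q = [3 0; 0 19]
S = H·P̄·Hᵀ + R = [6 6; 6 187]
K = P̄·Hᵀ·S⁻¹ = [175/362 3/181; 57/181 -57/181]
x' − x̄ = [37/362, 1368/181] = K·y
y = (KᵀK)⁻¹·Kᵀ·(x' − x̄) = [1, -23]
z = y + H·x̄ = [1, -23] + [0, 24] = [1, 1]

z = [1, 1]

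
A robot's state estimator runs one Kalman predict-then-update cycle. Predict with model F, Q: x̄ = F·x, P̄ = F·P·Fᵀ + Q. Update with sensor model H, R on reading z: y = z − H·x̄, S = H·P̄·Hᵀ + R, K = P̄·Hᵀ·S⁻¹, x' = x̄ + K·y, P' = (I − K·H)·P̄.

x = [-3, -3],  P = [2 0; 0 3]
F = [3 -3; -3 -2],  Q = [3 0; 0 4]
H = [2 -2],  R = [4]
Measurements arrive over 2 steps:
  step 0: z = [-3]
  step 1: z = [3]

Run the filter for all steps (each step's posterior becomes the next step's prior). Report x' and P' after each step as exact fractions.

step 0: x̄ = F·x = [0, 15]
step 0: P̄ = F·P·Fᵀ + Q = [48 0; 0 34]
step 0: y = z − H·x̄ = [27]
step 0: S = H·P̄·Hᵀ + R = [332]
step 0: K = P̄·Hᵀ·S⁻¹ = [24/83; -17/83]
step 0: x' = x̄ + K·y = [648/83, 786/83]
step 0: P' = (I − K·H)·P̄ = [1680/83 1632/83; 1632/83 1666/83]
step 1: x̄ = F·x = [-414/83, -3516/83]
step 1: P̄ = F·P·Fᵀ + Q = [987/83 -228/83; -228/83 41700/83]
step 1: y = z − H·x̄ = [-5955/83]
step 1: S = H·P̄·Hᵀ + R = [172904/83]
step 1: K = P̄·Hᵀ·S⁻¹ = [1215/86452; -10482/21613]
step 1: x' = x̄ + K·y = [-518391/86452, -163506/21613]
step 1: P' = (I − K·H)·P̄ = [496239/43226 247512/21613; 247512/21613 268476/21613]

step 0: x' = [648/83, 786/83], P' = [1680/83 1632/83; 1632/83 1666/83]
step 1: x' = [-518391/86452, -163506/21613], P' = [496239/43226 247512/21613; 247512/21613 268476/21613]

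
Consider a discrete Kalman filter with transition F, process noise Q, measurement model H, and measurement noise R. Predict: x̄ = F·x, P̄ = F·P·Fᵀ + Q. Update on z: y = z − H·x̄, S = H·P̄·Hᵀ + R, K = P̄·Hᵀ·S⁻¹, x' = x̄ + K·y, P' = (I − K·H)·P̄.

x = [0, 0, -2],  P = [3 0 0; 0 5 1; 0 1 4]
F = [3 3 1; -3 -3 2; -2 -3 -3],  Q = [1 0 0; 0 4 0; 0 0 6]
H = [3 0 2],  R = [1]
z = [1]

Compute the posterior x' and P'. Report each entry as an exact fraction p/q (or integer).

x̄ = F·x = [-2, -4, 6]
P̄ = F·P·Fᵀ + Q = [83 -61 -87; -61 80 42; -87 42 117]
y = z − H·x̄ = [-5]
S = H·P̄·Hᵀ + R = [172]
K = P̄·Hᵀ·S⁻¹ = [75/172; -99/172; -27/172]
x' = x̄ + K·y = [-719/172, -193/172, 1167/172]
P' = (I − K·H)·P̄ = [8651/172 -3067/172 -12939/172; -3067/172 3959/172 4551/172; -12939/172 4551/172 19395/172]

x' = [-719/172, -193/172, 1167/172]
P' = [8651/172 -3067/172 -12939/172; -3067/172 3959/172 4551/172; -12939/172 4551/172 19395/172]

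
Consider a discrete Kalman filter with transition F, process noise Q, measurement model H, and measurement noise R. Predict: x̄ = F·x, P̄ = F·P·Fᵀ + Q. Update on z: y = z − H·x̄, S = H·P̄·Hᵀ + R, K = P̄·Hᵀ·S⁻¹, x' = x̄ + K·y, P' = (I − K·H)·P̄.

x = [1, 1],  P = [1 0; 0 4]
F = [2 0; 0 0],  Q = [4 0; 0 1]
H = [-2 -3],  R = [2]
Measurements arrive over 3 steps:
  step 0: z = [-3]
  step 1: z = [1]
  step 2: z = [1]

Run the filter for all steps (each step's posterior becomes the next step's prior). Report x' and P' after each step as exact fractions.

step 0: x' = [70/43, -3/43], P' = [88/43 -48/43; -48/43 34/43]
step 1: x' = [492/2569, -969/2569], P' = [5764/2569 -3144/2569; -3144/2569 2182/2569]
step 2: x' = [-160/463, -39/463], P' = [366652/161587 -199992/161587; -199992/161587 138466/161587]

step 0: x̄ = F·x = [2, 0]
step 0: P̄ = F·P·Fᵀ + Q = [8 0; 0 1]
step 0: y = z − H·x̄ = [1]
step 0: S = H·P̄·Hᵀ + R = [43]
step 0: K = P̄·Hᵀ·S⁻¹ = [-16/43; -3/43]
step 0: x' = x̄ + K·y = [70/43, -3/43]
step 0: P' = (I − K·H)·P̄ = [88/43 -48/43; -48/43 34/43]
step 1: x̄ = F·x = [140/43, 0]
step 1: P̄ = F·P·Fᵀ + Q = [524/43 0; 0 1]
step 1: y = z − H·x̄ = [323/43]
step 1: S = H·P̄·Hᵀ + R = [2569/43]
step 1: K = P̄·Hᵀ·S⁻¹ = [-1048/2569; -129/2569]
step 1: x' = x̄ + K·y = [492/2569, -969/2569]
step 1: P' = (I − K·H)·P̄ = [5764/2569 -3144/2569; -3144/2569 2182/2569]
step 2: x̄ = F·x = [984/2569, 0]
step 2: P̄ = F·P·Fᵀ + Q = [33332/2569 0; 0 1]
step 2: y = z − H·x̄ = [4537/2569]
step 2: S = H·P̄·Hᵀ + R = [161587/2569]
step 2: K = P̄·Hᵀ·S⁻¹ = [-66664/161587; -7707/161587]
step 2: x' = x̄ + K·y = [-160/463, -39/463]
step 2: P' = (I − K·H)·P̄ = [366652/161587 -199992/161587; -199992/161587 138466/161587]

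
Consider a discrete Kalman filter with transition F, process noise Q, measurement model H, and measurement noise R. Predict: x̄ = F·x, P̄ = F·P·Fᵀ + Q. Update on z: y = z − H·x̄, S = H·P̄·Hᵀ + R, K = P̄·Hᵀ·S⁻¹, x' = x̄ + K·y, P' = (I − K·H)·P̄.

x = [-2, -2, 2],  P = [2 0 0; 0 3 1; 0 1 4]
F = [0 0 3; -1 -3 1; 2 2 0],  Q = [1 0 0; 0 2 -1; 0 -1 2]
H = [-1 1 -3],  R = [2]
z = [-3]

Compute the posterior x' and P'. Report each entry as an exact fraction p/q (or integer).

x' = [2072/211, 1461/422, -493/422]
P' = [6455/211 2947/211 -1152/211; 2947/211 4317/422 -585/422; -1152/211 -585/422 635/422]

x̄ = F·x = [6, 10, -8]
P̄ = F·P·Fᵀ + Q = [37 3 6; 3 29 -21; 6 -21 22]
y = z − H·x̄ = [-31]
S = H·P̄·Hᵀ + R = [422]
K = P̄·Hᵀ·S⁻¹ = [-26/211; 89/422; -93/422]
x' = x̄ + K·y = [2072/211, 1461/422, -493/422]
P' = (I − K·H)·P̄ = [6455/211 2947/211 -1152/211; 2947/211 4317/422 -585/422; -1152/211 -585/422 635/422]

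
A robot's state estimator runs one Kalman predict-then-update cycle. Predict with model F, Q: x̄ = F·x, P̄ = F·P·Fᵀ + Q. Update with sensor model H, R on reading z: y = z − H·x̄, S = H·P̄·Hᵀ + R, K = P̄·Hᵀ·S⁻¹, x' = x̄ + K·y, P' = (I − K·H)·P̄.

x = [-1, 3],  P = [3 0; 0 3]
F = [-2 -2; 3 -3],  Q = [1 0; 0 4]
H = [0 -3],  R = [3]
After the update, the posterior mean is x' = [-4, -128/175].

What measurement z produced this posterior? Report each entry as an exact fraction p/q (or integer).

z = [2]

x̄ = F·x = [-4, -12]
P̄ = F·P·Fᵀ + Q = [25 0; 0 58]
S = H·P̄·Hᵀ + R = [525]
K = P̄·Hᵀ·S⁻¹ = [0; -58/175]
x' − x̄ = [0, 1972/175] = K·y
y = (KᵀK)⁻¹·Kᵀ·(x' − x̄) = [-34]
z = y + H·x̄ = [-34] + [36] = [2]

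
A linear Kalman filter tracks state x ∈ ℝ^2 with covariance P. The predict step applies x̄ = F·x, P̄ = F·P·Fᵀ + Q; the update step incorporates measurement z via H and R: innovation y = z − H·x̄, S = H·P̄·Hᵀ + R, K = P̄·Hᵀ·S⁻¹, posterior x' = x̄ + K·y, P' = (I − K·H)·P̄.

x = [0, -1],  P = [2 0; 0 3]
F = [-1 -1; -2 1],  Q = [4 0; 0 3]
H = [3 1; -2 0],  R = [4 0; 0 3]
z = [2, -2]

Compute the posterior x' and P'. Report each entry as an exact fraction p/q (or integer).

x' = [1, -1]
P' = [69/137 -159/137; -159/137 5543/959]

x̄ = F·x = [1, -1]
P̄ = F·P·Fᵀ + Q = [9 1; 1 14]
y = z − H·x̄ = [0, 0]
S = H·P̄·Hᵀ + R = [105 -56; -56 39]
K = P̄·Hᵀ·S⁻¹ = [12/137 -46/137; 551/959 106/137]
x' = x̄ + K·y = [1, -1]
P' = (I − K·H)·P̄ = [69/137 -159/137; -159/137 5543/959]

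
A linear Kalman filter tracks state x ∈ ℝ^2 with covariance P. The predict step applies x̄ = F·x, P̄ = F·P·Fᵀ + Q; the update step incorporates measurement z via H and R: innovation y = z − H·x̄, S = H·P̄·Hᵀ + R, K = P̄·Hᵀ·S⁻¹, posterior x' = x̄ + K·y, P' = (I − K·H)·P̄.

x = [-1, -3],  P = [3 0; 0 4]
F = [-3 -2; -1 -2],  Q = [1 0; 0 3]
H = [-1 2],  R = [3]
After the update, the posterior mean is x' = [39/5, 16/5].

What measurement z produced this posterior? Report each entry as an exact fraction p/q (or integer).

x̄ = F·x = [9, 7]
P̄ = F·P·Fᵀ + Q = [44 25; 25 22]
S = H·P̄·Hᵀ + R = [35]
K = P̄·Hᵀ·S⁻¹ = [6/35; 19/35]
x' − x̄ = [-6/5, -19/5] = K·y
y = (KᵀK)⁻¹·Kᵀ·(x' − x̄) = [-7]
z = y + H·x̄ = [-7] + [5] = [-2]

z = [-2]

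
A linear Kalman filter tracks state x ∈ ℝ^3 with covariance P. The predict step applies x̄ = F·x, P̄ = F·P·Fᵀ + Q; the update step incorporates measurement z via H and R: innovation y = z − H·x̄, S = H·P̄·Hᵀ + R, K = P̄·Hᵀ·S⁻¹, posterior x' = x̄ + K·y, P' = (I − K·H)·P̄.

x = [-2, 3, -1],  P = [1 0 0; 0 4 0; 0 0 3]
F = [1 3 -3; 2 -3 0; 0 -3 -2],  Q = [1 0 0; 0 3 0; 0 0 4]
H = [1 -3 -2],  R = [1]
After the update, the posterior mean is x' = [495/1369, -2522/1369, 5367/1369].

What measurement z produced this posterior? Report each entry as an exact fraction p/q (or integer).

x̄ = F·x = [10, -13, -7]
P̄ = F·P·Fᵀ + Q = [65 -34 -18; -34 43 36; -18 36 52]
S = H·P̄·Hᵀ + R = [1369]
K = P̄·Hᵀ·S⁻¹ = [203/1369; -235/1369; -230/1369]
x' − x̄ = [-13195/1369, 15275/1369, 14950/1369] = K·y
y = (KᵀK)⁻¹·Kᵀ·(x' − x̄) = [-65]
z = y + H·x̄ = [-65] + [63] = [-2]

z = [-2]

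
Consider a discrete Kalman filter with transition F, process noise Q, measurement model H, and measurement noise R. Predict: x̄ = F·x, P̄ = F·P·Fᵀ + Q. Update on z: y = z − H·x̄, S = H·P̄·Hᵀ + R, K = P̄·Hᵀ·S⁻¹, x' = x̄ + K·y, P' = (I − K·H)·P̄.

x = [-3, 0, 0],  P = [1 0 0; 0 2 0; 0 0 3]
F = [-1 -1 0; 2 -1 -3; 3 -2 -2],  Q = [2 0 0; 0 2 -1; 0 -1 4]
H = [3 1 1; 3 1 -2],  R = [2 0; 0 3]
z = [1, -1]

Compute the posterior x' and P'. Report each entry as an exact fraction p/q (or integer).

x' = [5521/16369, -7786/16369, 6966/16369]
P' = [21294/16369 -59047/16369 -1379/16369; -59047/16369 182256/16369 6057/16369; -1379/16369 6057/16369 8898/16369]

x̄ = F·x = [3, -6, -9]
P̄ = F·P·Fᵀ + Q = [5 0 1; 0 35 27; 1 27 33]
y = z − H·x̄ = [7, -22]
S = H·P̄·Hᵀ + R = [175 -16; -16 95]
K = P̄·Hᵀ·S⁻¹ = [1728/16369 2531/16369; 5586/16369 -2333/16369; 5409/16369 -5292/16369]
x' = x̄ + K·y = [5521/16369, -7786/16369, 6966/16369]
P' = (I − K·H)·P̄ = [21294/16369 -59047/16369 -1379/16369; -59047/16369 182256/16369 6057/16369; -1379/16369 6057/16369 8898/16369]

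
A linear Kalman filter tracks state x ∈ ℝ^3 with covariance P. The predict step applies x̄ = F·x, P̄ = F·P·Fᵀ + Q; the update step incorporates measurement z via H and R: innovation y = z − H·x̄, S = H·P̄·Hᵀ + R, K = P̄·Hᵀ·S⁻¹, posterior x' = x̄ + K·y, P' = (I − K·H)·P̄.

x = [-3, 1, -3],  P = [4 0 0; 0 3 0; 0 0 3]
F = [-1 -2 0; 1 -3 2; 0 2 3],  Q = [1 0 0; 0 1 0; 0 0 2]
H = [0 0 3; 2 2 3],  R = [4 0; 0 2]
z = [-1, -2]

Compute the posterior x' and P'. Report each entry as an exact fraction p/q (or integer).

x̄ = F·x = [1, -12, -7]
P̄ = F·P·Fᵀ + Q = [17 14 -12; 14 44 0; -12 0 41]
y = z − H·x̄ = [20, 41]
S = H·P̄·Hᵀ + R = [373 297; 297 583]
K = P̄·Hᵀ·S⁻¹ = [-261/1175 2039/12925; -1566/5875 21634/64625; 1923/5875 18/5875]
x' = x̄ + K·y = [832/275, -4958/1375, -41/125]
P' = (I − K·H)·P̄ = [12671/2585 -55574/12925 -348/1175; -55574/12925 333956/64625 -2088/5875; -348/1175 -2088/5875 2564/5875]

x' = [832/275, -4958/1375, -41/125]
P' = [12671/2585 -55574/12925 -348/1175; -55574/12925 333956/64625 -2088/5875; -348/1175 -2088/5875 2564/5875]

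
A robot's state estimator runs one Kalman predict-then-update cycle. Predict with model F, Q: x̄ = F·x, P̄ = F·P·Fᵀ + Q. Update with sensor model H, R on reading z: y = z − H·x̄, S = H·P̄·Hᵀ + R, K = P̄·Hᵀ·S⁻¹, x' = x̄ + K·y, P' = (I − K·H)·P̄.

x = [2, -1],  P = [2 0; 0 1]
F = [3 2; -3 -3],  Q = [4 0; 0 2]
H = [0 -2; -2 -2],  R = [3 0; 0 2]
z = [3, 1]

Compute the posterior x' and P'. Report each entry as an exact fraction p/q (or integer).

x' = [1906/1585, -498/317]
P' = [1858/1585 -228/317; -228/317 231/317]

x̄ = F·x = [4, -3]
P̄ = F·P·Fᵀ + Q = [26 -24; -24 29]
y = z − H·x̄ = [-3, 3]
S = H·P̄·Hᵀ + R = [119 20; 20 30]
K = P̄·Hᵀ·S⁻¹ = [152/317 -718/1585; -154/317 -3/317]
x' = x̄ + K·y = [1906/1585, -498/317]
P' = (I − K·H)·P̄ = [1858/1585 -228/317; -228/317 231/317]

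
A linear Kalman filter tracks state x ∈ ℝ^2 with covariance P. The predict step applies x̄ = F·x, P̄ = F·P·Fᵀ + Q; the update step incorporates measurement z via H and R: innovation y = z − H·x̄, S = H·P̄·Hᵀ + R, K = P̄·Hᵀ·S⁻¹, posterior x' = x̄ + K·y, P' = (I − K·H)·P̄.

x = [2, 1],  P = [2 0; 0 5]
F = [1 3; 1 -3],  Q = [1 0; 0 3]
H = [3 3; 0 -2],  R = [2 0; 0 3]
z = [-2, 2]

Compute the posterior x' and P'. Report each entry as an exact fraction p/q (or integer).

x' = [688/1469, -1532/1469]
P' = [19573/20566 -15135/20566; -15135/20566 15177/20566]

x̄ = F·x = [5, -1]
P̄ = F·P·Fᵀ + Q = [48 -43; -43 50]
y = z − H·x̄ = [-14, 0]
S = H·P̄·Hᵀ + R = [110 -42; -42 203]
K = P̄·Hᵀ·S⁻¹ = [951/2938 5045/10283; 9/2938 -5059/10283]
x' = x̄ + K·y = [688/1469, -1532/1469]
P' = (I − K·H)·P̄ = [19573/20566 -15135/20566; -15135/20566 15177/20566]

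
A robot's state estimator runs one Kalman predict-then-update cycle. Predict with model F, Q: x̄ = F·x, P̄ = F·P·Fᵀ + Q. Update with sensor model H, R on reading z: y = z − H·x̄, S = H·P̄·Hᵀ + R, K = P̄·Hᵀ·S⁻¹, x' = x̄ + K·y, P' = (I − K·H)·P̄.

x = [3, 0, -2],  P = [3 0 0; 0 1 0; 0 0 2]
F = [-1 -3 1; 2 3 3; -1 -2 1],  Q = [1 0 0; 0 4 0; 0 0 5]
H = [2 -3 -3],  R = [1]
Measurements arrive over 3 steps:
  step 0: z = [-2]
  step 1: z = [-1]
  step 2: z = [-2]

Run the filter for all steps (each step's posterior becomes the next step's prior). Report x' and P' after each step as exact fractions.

step 0: x̄ = F·x = [-5, 0, -5]
step 0: P̄ = F·P·Fᵀ + Q = [15 -9 11; -9 43 -6; 11 -6 14]
step 0: y = z − H·x̄ = [-7]
step 0: S = H·P̄·Hᵀ + R = [442]
step 0: K = P̄·Hᵀ·S⁻¹ = [12/221; -129/442; -1/221]
step 0: x' = x̄ + K·y = [-1189/221, 903/442, -1098/221]
step 0: P' = (I − K·H)·P̄ = [3027/221 -441/221 2455/221; -441/221 2365/442 -1455/221; 2455/221 -1455/221 3092/221]
step 1: x̄ = F·x = [-2527/442, -8635/442, -812/221]
step 1: P̄ = F·P·Fᵀ + Q = [36313/442 5647/442 13374/221; 5647/442 98881/442 1124/221; 13374/221 1124/221 11100/221]
step 1: y = z − H·x̄ = [-26165/442]
step 1: S = H·P̄·Hᵀ + R = [887147/442]
step 1: K = P̄·Hᵀ·S⁻¹ = [-24559/887147; -292093/887147; -19848/887147]
step 1: x' = x̄ + K·y = [-3618177/887147, -40500/887147, -2084624/887147]
step 1: P' = (I − K·H)·P̄ = [71519965/887147 -4895459/887147 52583622/887147; -4895459/887147 5438149/887147 -8604424/887147; 52583622/887147 -8604424/887147 43666788/887147]
step 2: x̄ = F·x = [1655053/887147, -13611726/887147, 1614553/887147]
step 2: P̄ = F·P·Fᵀ + Q = [82103787/887147 -17880854/887147 61193228/887147; -17880854/887147 1148951205/887147 -37170597/887147; 61193228/887147 -37170597/887147 51043700/887147]
step 2: y = z − H·x̄ = [-41075919/887147]
step 2: S = H·P̄·Hᵀ + R = [9940437206/887147]
step 2: K = P̄·Hᵀ·S⁻¹ = [17135226/4970218603; -1685551766/4970218603; 80767147/9940437206]
step 2: x' = x̄ + K·y = [8479011995/4970218603, 1783621008/4970218603, 14351373475/9940437206]
step 2: P' = (I − K·H)·P̄ = [459322454547/4970218603 -35064236590/4970218603 341273494546/4970218603; -35064236590/4970218603 31977948749/4970218603 -54792255887/4970218603; 341273494546/4970218603 -54792255887/4970218603 564588915453/9940437206]

step 0: x' = [-1189/221, 903/442, -1098/221], P' = [3027/221 -441/221 2455/221; -441/221 2365/442 -1455/221; 2455/221 -1455/221 3092/221]
step 1: x' = [-3618177/887147, -40500/887147, -2084624/887147], P' = [71519965/887147 -4895459/887147 52583622/887147; -4895459/887147 5438149/887147 -8604424/887147; 52583622/887147 -8604424/887147 43666788/887147]
step 2: x' = [8479011995/4970218603, 1783621008/4970218603, 14351373475/9940437206], P' = [459322454547/4970218603 -35064236590/4970218603 341273494546/4970218603; -35064236590/4970218603 31977948749/4970218603 -54792255887/4970218603; 341273494546/4970218603 -54792255887/4970218603 564588915453/9940437206]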